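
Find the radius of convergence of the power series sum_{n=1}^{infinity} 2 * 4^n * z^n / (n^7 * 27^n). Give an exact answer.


Step 1: General term a_n = 2 * 4^n / (n^7 * 27^n)
Step 2: By the root test, |a_n|^(1/n) = 2^(1/n) * 4 / (n^(7/n) * 27) -> 4/27 as n -> infinity (since 2^(1/n) -> 1 and n^(7/n) -> 1)
Step 3: R = 1/lim|a_n|^(1/n) = 27/4

27/4


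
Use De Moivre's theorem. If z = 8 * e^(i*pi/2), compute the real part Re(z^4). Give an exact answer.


Step 1: By De Moivre's theorem, z^4 = 8^4 * e^(i*4*pi/2) = 4096 * (cos(2*pi) + i*sin(2*pi))
Step 2: |z|^4 = 8^4 = 4096
Step 3: Reduce the angle mod 2*pi: 2*pi - 2*pi = 0
Step 4: cos(0) = 1
Step 5: Re(z^4) = 4096 * 1 = 4096

4096


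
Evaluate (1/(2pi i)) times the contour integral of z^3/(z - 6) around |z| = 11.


Step 1: f(z) = z^3, a = 6 is inside |z| = 11
Step 2: By Cauchy integral formula: (1/(2pi*i)) * integral = f(a)
Step 3: f(6) = 6^3 = 216

216


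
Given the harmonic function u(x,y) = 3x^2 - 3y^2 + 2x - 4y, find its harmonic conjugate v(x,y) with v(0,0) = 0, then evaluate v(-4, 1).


Step 1: v_x = -u_y = 6y + 4
Step 2: v_y = u_x = 6x + 2
Step 3: v = 6xy + 4x + 2y + C
Step 4: v(0,0) = 0 => C = 0
Step 5: v(-4, 1) = -38

-38


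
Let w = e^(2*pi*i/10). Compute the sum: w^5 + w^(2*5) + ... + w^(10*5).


Step 1: The sum sum_{j=1}^{n} w^(k*j) equals n if n | k, else 0.
Step 2: Here n = 10, k = 5
Step 3: Does n divide k? 10 | 5 -> False
Step 4: Sum = 0

0


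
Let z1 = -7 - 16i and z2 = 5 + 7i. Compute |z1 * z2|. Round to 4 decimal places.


Step 1: |z1| = sqrt((-7)^2 + (-16)^2) = sqrt(305)
Step 2: |z2| = sqrt(5^2 + 7^2) = sqrt(74)
Step 3: |z1*z2| = |z1|*|z2| = sqrt(305) * sqrt(74) = sqrt(305 * 74) = sqrt(22570)
Step 4: = 150.2332

150.2332


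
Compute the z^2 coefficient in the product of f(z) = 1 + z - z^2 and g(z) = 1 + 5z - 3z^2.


Step 1: z^2 term in f*g comes from: (1)*(-3z^2) + (z)*(5z) + (-z^2)*(1)
Step 2: = -3 + 5 - 1
Step 3: = 1

1


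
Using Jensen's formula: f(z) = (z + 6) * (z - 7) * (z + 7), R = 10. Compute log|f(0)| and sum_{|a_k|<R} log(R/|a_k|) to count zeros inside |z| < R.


Jensen's formula: (1/2pi)*integral log|f(Re^it)|dt = log|f(0)| + sum_{|a_k|<R} log(R/|a_k|)
Step 1: f(0) = 6 * (-7) * 7 = -294
Step 2: log|f(0)| = log|-6| + log|7| + log|-7| = 5.6836
Step 3: Zeros inside |z| < 10: -6, 7, -7
Step 4: Jensen sum = log(10/6) + log(10/7) + log(10/7) = 1.2242
Step 5: n(R) = number of terms in the Jensen sum = count of zeros inside |z| < 10 = 3

3


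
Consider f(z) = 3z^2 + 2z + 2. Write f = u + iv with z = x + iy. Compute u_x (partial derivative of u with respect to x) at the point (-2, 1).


Step 1: f(z) = 3(x+iy)^2 + 2(x+iy) + 2
Step 2: u = 3(x^2 - y^2) + 2x + 2
Step 3: u_x = 6x + 2
Step 4: At (-2, 1): u_x = -12 + 2 = -10

-10


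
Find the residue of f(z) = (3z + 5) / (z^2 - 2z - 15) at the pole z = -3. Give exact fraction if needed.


Step 1: Q(z) = z^2 - 2z - 15 = (z + 3)(z - 5)
Step 2: Q'(z) = 2z - 2
Step 3: Q'(-3) = -8, P(-3) = -4
Step 4: Res = P(-3)/Q'(-3) = -4/(-8) = 1/2

1/2


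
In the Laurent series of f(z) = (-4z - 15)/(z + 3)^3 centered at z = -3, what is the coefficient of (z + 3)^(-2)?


Step 1: Write the numerator in powers of (z + 3): -4z - 15 = -4(z + 3) + (-4*(-3) - 15) = -4(z + 3) - 3
Step 2: Divide by (z + 3)^3: f(z) = -3(z + 3)^(-3) - 4(z + 3)^(-2)
Step 3: This finite sum is the Laurent series of f about z = -3.
Step 4: Coefficient of (z + 3)^(-2) = coefficient of (z + 3) in the re-centred numerator = -4

-4


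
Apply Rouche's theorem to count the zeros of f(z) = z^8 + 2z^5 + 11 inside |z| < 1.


Step 1: On |z| = 1 the three terms have sizes |z^8| = 1^8 = 1, |2z^5| = 2*1^5 = 2, |11| = 11
Step 2: The dominant term is g(z) = 11; let h(z) = z^8 + 2z^5 so f = g + h
Step 3: On |z| = 1: |g| = 11 and |h| <= 1 + 2 = 3
Step 4: Since 11 > 3, |h| < |g| on |z| = 1, so by Rouche f has the same number of zeros as g inside |z| < 1
Step 5: g(z) = 11 is a nonzero constant with no zeros inside |z| < 1. Answer = 0

0


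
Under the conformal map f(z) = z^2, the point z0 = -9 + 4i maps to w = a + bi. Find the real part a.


Step 1: z0 = -9 + 4i
Step 2: z0^2 = (-9)^2 - 4^2 - 72i
Step 3: real part = 81 - 16 = 65

65


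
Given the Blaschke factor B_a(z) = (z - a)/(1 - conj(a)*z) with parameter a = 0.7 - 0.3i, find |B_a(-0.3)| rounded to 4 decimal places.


Step 1: Numerator z0 - a = -0.3 - (0.7 - 0.3i) = -1 + 0.3i
Step 2: Denominator 1 - conj(a)*z0 = 1 - (0.7 + 0.3i)*(-0.3) = 1.21 + 0.09i
Step 3: |z0 - a|^2 = (-1)^2 + 0.3^2 = 1.09; |1 - conj(a)*z0|^2 = 1.21^2 + 0.09^2 = 1.4722
Step 4: |B_a(-0.3)| = sqrt(1.09 / 1.4722) = sqrt(0.740389)
Step 5: = 0.8605

0.8605


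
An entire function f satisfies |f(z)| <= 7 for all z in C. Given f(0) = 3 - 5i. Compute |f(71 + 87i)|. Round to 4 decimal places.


Step 1: By Liouville's theorem, a bounded entire function is constant.
Step 2: f(z) = f(0) = 3 - 5i for all z.
Step 3: |f(w)| = |3 - 5i| = sqrt(9 + 25)
Step 4: = 5.831

5.831


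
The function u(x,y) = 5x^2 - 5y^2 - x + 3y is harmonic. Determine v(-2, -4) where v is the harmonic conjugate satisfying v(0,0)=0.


Step 1: v_x = -u_y = 10y - 3
Step 2: v_y = u_x = 10x - 1
Step 3: v = 10xy - 3x - y + C
Step 4: v(0,0) = 0 => C = 0
Step 5: v(-2, -4) = 90

90


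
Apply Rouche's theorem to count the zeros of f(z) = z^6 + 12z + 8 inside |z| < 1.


Step 1: On |z| = 1 the three terms have sizes |z^6| = 1^6 = 1, |12z| = 12*1 = 12, |8| = 8
Step 2: The dominant term is g(z) = 12z; let h(z) = z^6 + 8 so f = g + h
Step 3: On |z| = 1: |g| = 12 and |h| <= 1 + 8 = 9
Step 4: Since 12 > 9, |h| < |g| on |z| = 1, so by Rouche f has the same number of zeros as g inside |z| < 1
Step 5: g(z) = 12z has 1 zero (at the origin, multiplicity 1) inside |z| < 1. Answer = 1

1


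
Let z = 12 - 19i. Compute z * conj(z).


Step 1: conj(z) = 12 + 19i
Step 2: z * conj(z) = 12^2 + (-19)^2
Step 3: = 144 + 361 = 505

505


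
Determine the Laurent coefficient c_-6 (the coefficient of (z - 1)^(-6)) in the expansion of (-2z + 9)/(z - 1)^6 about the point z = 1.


Step 1: Write the numerator in powers of (z - 1): -2z + 9 = -2(z - 1) + (-2*1 + 9) = -2(z - 1) + 7
Step 2: Divide by (z - 1)^6: f(z) = 7(z - 1)^(-6) - 2(z - 1)^(-5)
Step 3: This finite sum is the Laurent series of f about z = 1.
Step 4: Coefficient of (z - 1)^(-6) = -2*1 + 9 = 7

7


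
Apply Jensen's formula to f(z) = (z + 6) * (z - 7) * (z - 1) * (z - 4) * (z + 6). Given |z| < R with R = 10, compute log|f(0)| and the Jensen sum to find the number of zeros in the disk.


Jensen's formula: (1/2pi)*integral log|f(Re^it)|dt = log|f(0)| + sum_{|a_k|<R} log(R/|a_k|)
Step 1: f(0) = 6 * (-7) * (-1) * (-4) * 6 = -1008
Step 2: log|f(0)| = log|-6| + log|7| + log|1| + log|4| + log|-6| = 6.9157
Step 3: Zeros inside |z| < 10: -6, 7, 1, 4, -6
Step 4: Jensen sum = log(10/6) + log(10/7) + log(10/1) + log(10/4) + log(10/6) = 4.5972
Step 5: n(R) = number of terms in the Jensen sum = count of zeros inside |z| < 10 = 5

5


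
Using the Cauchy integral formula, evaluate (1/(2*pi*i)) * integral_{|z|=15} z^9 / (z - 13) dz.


Step 1: f(z) = z^9, a = 13 is inside |z| = 15
Step 2: By Cauchy integral formula: (1/(2pi*i)) * integral = f(a)
Step 3: f(13) = 13^9 = 10604499373

10604499373


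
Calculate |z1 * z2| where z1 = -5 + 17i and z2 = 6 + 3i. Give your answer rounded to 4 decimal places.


Step 1: |z1| = sqrt((-5)^2 + 17^2) = sqrt(314)
Step 2: |z2| = sqrt(6^2 + 3^2) = sqrt(45)
Step 3: |z1*z2| = |z1|*|z2| = sqrt(314) * sqrt(45) = sqrt(314 * 45) = sqrt(14130)
Step 4: = 118.8697

118.8697


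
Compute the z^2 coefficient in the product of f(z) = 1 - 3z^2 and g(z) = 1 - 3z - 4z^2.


Step 1: z^2 term in f*g comes from: (1)*(-4z^2) + (0)*(-3z) + (-3z^2)*(1)
Step 2: = -4 + 0 - 3
Step 3: = -7

-7


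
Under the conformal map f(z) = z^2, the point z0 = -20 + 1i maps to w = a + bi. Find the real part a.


Step 1: z0 = -20 + 1i
Step 2: z0^2 = (-20)^2 - 1^2 - 40i
Step 3: real part = 400 - 1 = 399

399


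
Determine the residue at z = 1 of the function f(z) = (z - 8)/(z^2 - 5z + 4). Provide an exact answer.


Step 1: Q(z) = z^2 - 5z + 4 = (z - 1)(z - 4)
Step 2: Q'(z) = 2z - 5
Step 3: Q'(1) = -3, P(1) = -7
Step 4: Res = P(1)/Q'(1) = -7/(-3) = 7/3

7/3


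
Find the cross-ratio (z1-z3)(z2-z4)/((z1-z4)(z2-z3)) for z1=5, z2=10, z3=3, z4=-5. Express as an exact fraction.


Step 1: (z1-z3)(z2-z4) = 2 * 15 = 30
Step 2: (z1-z4)(z2-z3) = 10 * 7 = 70
Step 3: Cross-ratio = 30/70 = 3/7

3/7


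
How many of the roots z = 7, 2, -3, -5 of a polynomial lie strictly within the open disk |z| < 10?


Step 1: Check each root:
  z = 7: |7| = 7 < 10
  z = 2: |2| = 2 < 10
  z = -3: |-3| = 3 < 10
  z = -5: |-5| = 5 < 10
Step 2: Count = 4

4


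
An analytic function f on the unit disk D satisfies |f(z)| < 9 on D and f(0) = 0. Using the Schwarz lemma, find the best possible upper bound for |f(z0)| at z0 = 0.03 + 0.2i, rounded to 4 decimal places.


Step 1: g = f/9 maps D -> D with g(0) = 0, so by the Schwarz lemma |g(z)| <= |z|, i.e. |f(z)| <= 9|z|; this is sharp (f(z) = 9z).
Step 2: |z0|^2 = 0.03^2 + 0.2^2 = 0.0409
Step 3: |z0| = sqrt(0.0409) = 0.202237
Step 4: Best bound = 9 * |z0| = 9 * 0.202237 = 1.8201

1.8201


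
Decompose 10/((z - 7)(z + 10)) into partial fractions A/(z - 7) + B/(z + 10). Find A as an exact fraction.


Step 1: Multiply both sides by (z - 7) and set z = 7
Step 2: A = 10 / (7 + 10)
Step 3: A = 10 / 17
Step 4: A = 10/17

10/17


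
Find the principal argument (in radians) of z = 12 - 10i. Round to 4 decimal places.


Step 1: z = 12 - 10i
Step 2: arg(z) = atan2(-10, 12)
Step 3: arg(z) = -0.6947

-0.6947


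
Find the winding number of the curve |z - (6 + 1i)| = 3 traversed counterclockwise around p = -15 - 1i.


Step 1: Center c = (6, 1), radius = 3
Step 2: |p - c|^2 = (-21)^2 + (-2)^2 = 445
Step 3: r^2 = 9
Step 4: |p-c| > r so winding number = 0

0


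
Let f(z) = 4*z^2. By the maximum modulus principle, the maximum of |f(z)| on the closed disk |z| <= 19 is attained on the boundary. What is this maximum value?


Step 1: On |z| = 19, |f(z)| = 4 * |z|^2 = 4 * 19^2
Step 2: By maximum modulus principle, maximum is on boundary.
Step 3: Maximum = 4 * 361 = 1444

1444


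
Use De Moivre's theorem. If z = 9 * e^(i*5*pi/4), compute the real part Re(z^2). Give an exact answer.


Step 1: By De Moivre's theorem, z^2 = 9^2 * e^(i*2*5*pi/4) = 81 * (cos(5*pi/2) + i*sin(5*pi/2))
Step 2: |z|^2 = 9^2 = 81
Step 3: Reduce the angle mod 2*pi: 5*pi/2 - 2*pi = pi/2
Step 4: cos(pi/2) = 0
Step 5: Re(z^2) = 81 * 0 = 0

0


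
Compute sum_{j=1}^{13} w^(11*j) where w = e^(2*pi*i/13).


Step 1: The sum sum_{j=1}^{n} w^(k*j) equals n if n | k, else 0.
Step 2: Here n = 13, k = 11
Step 3: Does n divide k? 13 | 11 -> False
Step 4: Sum = 0

0


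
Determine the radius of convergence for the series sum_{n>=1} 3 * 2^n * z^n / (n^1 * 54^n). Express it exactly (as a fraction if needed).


Step 1: General term a_n = 3 * 2^n / (n^1 * 54^n)
Step 2: By the root test, |a_n|^(1/n) = 3^(1/n) * 2 / (n^(1/n) * 54) -> 2/54 as n -> infinity (since 3^(1/n) -> 1 and n^(1/n) -> 1)
Step 3: R = 1/lim|a_n|^(1/n) = 54/2 = 27

27


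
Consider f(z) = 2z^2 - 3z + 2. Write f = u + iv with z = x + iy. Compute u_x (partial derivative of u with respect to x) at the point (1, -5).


Step 1: f(z) = 2(x+iy)^2 - 3(x+iy) + 2
Step 2: u = 2(x^2 - y^2) - 3x + 2
Step 3: u_x = 4x - 3
Step 4: At (1, -5): u_x = 4 - 3 = 1

1


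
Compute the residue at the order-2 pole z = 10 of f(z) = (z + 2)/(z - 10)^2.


Step 1: Pole of order 2 at z = 10
Step 2: Res = lim d/dz [(z - 10)^2 * f(z)] as z -> 10
Step 3: (z - 10)^2 * f(z) = z + 2
Step 4: d/dz[z + 2] = 1

1


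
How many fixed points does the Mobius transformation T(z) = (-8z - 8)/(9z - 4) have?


Step 1: Fixed points satisfy T(z) = z
Step 2: 9z^2 + 4z + 8 = 0
Step 3: Discriminant = 4^2 - 4*9*8 = -272
Step 4: Number of fixed points = 2

2


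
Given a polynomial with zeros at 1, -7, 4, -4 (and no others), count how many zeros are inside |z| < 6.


Step 1: Check each root:
  z = 1: |1| = 1 < 6
  z = -7: |-7| = 7 >= 6
  z = 4: |4| = 4 < 6
  z = -4: |-4| = 4 < 6
Step 2: Count = 3

3


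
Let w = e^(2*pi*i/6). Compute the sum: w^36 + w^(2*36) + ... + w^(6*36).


Step 1: The sum sum_{j=1}^{n} w^(k*j) equals n if n | k, else 0.
Step 2: Here n = 6, k = 36
Step 3: Does n divide k? 6 | 36 -> True
Step 4: Sum = 6

6


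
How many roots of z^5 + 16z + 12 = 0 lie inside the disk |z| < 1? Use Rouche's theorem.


Step 1: On |z| = 1 the three terms have sizes |z^5| = 1^5 = 1, |16z| = 16*1 = 16, |12| = 12
Step 2: The dominant term is g(z) = 16z; let h(z) = z^5 + 12 so f = g + h
Step 3: On |z| = 1: |g| = 16 and |h| <= 1 + 12 = 13
Step 4: Since 16 > 13, |h| < |g| on |z| = 1, so by Rouche f has the same number of zeros as g inside |z| < 1
Step 5: g(z) = 16z has 1 zero (at the origin, multiplicity 1) inside |z| < 1. Answer = 1

1


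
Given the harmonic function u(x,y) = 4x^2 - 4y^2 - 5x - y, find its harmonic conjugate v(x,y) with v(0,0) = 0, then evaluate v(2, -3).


Step 1: v_x = -u_y = 8y + 1
Step 2: v_y = u_x = 8x - 5
Step 3: v = 8xy + x - 5y + C
Step 4: v(0,0) = 0 => C = 0
Step 5: v(2, -3) = -31

-31


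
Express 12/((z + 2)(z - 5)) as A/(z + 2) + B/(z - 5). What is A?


Step 1: Multiply both sides by (z + 2) and set z = -2
Step 2: A = 12 / (-2 - 5)
Step 3: A = 12 / (-7)
Step 4: A = -12/7

-12/7


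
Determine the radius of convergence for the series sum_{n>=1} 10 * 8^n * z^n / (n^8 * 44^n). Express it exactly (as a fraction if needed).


Step 1: General term a_n = 10 * 8^n / (n^8 * 44^n)
Step 2: By the root test, |a_n|^(1/n) = 10^(1/n) * 8 / (n^(8/n) * 44) -> 8/44 as n -> infinity (since 10^(1/n) -> 1 and n^(8/n) -> 1)
Step 3: R = 1/lim|a_n|^(1/n) = 44/8 = 11/2

11/2


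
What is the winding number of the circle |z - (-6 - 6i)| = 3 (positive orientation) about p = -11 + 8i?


Step 1: Center c = (-6, -6), radius = 3
Step 2: |p - c|^2 = (-5)^2 + 14^2 = 221
Step 3: r^2 = 9
Step 4: |p-c| > r so winding number = 0

0


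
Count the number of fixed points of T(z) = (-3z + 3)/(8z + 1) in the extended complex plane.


Step 1: Fixed points satisfy T(z) = z
Step 2: 8z^2 + 4z - 3 = 0
Step 3: Discriminant = 4^2 - 4*8*(-3) = 112
Step 4: Number of fixed points = 2

2


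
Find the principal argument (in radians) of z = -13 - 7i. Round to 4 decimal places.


Step 1: z = -13 - 7i
Step 2: arg(z) = atan2(-7, -13)
Step 3: arg(z) = -2.6477

-2.6477


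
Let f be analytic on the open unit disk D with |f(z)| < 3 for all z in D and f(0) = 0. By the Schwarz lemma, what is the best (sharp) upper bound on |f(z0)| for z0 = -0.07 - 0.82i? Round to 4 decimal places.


Step 1: g = f/3 maps D -> D with g(0) = 0, so by the Schwarz lemma |g(z)| <= |z|, i.e. |f(z)| <= 3|z|; this is sharp (f(z) = 3z).
Step 2: |z0|^2 = (-0.07)^2 + (-0.82)^2 = 0.6773
Step 3: |z0| = sqrt(0.6773) = 0.822982
Step 4: Best bound = 3 * |z0| = 3 * 0.822982 = 2.4689

2.4689


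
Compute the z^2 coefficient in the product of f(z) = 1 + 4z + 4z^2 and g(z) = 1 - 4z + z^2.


Step 1: z^2 term in f*g comes from: (1)*(z^2) + (4z)*(-4z) + (4z^2)*(1)
Step 2: = 1 - 16 + 4
Step 3: = -11

-11


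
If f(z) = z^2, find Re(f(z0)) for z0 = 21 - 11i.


Step 1: z0 = 21 - 11i
Step 2: z0^2 = 21^2 - (-11)^2 - 462i
Step 3: real part = 441 - 121 = 320

320


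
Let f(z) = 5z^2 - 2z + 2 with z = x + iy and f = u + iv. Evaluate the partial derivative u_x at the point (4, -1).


Step 1: f(z) = 5(x+iy)^2 - 2(x+iy) + 2
Step 2: u = 5(x^2 - y^2) - 2x + 2
Step 3: u_x = 10x - 2
Step 4: At (4, -1): u_x = 40 - 2 = 38

38


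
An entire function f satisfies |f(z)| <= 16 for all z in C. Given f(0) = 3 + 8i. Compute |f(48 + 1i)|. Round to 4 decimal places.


Step 1: By Liouville's theorem, a bounded entire function is constant.
Step 2: f(z) = f(0) = 3 + 8i for all z.
Step 3: |f(w)| = |3 + 8i| = sqrt(9 + 64)
Step 4: = 8.544

8.544


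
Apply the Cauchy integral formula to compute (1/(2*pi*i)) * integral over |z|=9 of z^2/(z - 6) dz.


Step 1: f(z) = z^2, a = 6 is inside |z| = 9
Step 2: By Cauchy integral formula: (1/(2pi*i)) * integral = f(a)
Step 3: f(6) = 6^2 = 36

36


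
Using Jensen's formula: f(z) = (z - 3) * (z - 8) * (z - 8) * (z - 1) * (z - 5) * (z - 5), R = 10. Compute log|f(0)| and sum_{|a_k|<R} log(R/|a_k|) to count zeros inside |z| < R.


Jensen's formula: (1/2pi)*integral log|f(Re^it)|dt = log|f(0)| + sum_{|a_k|<R} log(R/|a_k|)
Step 1: f(0) = (-3) * (-8) * (-8) * (-1) * (-5) * (-5) = 4800
Step 2: log|f(0)| = log|3| + log|8| + log|8| + log|1| + log|5| + log|5| = 8.4764
Step 3: Zeros inside |z| < 10: 3, 8, 8, 1, 5, 5
Step 4: Jensen sum = log(10/3) + log(10/8) + log(10/8) + log(10/1) + log(10/5) + log(10/5) = 5.3391
Step 5: n(R) = number of terms in the Jensen sum = count of zeros inside |z| < 10 = 6

6


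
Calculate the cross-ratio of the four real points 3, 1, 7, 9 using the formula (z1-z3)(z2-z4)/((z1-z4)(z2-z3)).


Step 1: (z1-z3)(z2-z4) = (-4) * (-8) = 32
Step 2: (z1-z4)(z2-z3) = (-6) * (-6) = 36
Step 3: Cross-ratio = 32/36 = 8/9

8/9


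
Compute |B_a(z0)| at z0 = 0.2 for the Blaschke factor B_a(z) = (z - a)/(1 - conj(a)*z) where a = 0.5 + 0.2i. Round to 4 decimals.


Step 1: Numerator z0 - a = 0.2 - (0.5 + 0.2i) = -0.3 - 0.2i
Step 2: Denominator 1 - conj(a)*z0 = 1 - (0.5 - 0.2i)*0.2 = 0.9 + 0.04i
Step 3: |z0 - a|^2 = (-0.3)^2 + (-0.2)^2 = 0.13; |1 - conj(a)*z0|^2 = 0.9^2 + 0.04^2 = 0.8116
Step 4: |B_a(0.2)| = sqrt(0.13 / 0.8116) = sqrt(0.160177)
Step 5: = 0.4002

0.4002


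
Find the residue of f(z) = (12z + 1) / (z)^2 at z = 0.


Step 1: Pole of order 2 at z = 0
Step 2: Res = lim d/dz [(z)^2 * f(z)] as z -> 0
Step 3: (z)^2 * f(z) = 12z + 1
Step 4: d/dz[12z + 1] = 12

12


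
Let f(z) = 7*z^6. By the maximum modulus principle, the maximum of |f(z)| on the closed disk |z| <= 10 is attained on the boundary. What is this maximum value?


Step 1: On |z| = 10, |f(z)| = 7 * |z|^6 = 7 * 10^6
Step 2: By maximum modulus principle, maximum is on boundary.
Step 3: Maximum = 7 * 1000000 = 7000000

7000000


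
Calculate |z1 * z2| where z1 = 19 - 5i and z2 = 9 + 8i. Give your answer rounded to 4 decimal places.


Step 1: |z1| = sqrt(19^2 + (-5)^2) = sqrt(386)
Step 2: |z2| = sqrt(9^2 + 8^2) = sqrt(145)
Step 3: |z1*z2| = |z1|*|z2| = sqrt(386) * sqrt(145) = sqrt(386 * 145) = sqrt(55970)
Step 4: = 236.5798

236.5798


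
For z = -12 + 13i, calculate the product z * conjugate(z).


Step 1: conj(z) = -12 - 13i
Step 2: z * conj(z) = (-12)^2 + 13^2
Step 3: = 144 + 169 = 313

313


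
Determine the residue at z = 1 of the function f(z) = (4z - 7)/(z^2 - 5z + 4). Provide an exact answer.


Step 1: Q(z) = z^2 - 5z + 4 = (z - 1)(z - 4)
Step 2: Q'(z) = 2z - 5
Step 3: Q'(1) = -3, P(1) = -3
Step 4: Res = P(1)/Q'(1) = -3/(-3) = 1

1


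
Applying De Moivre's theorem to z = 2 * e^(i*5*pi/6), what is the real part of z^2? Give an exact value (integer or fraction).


Step 1: By De Moivre's theorem, z^2 = 2^2 * e^(i*2*5*pi/6) = 4 * (cos(5*pi/3) + i*sin(5*pi/3))
Step 2: |z|^2 = 2^2 = 4
Step 3: The angle 5*pi/3 already lies in [0, 2*pi)
Step 4: cos(5*pi/3) = 1/2
Step 5: Re(z^2) = 4 * 1/2 = 2

2


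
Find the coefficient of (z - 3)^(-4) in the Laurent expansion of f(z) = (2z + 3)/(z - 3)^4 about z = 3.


Step 1: Write the numerator in powers of (z - 3): 2z + 3 = 2(z - 3) + (2*3 + 3) = 2(z - 3) + 9
Step 2: Divide by (z - 3)^4: f(z) = 9(z - 3)^(-4) + 2(z - 3)^(-3)
Step 3: This finite sum is the Laurent series of f about z = 3.
Step 4: Coefficient of (z - 3)^(-4) = 2*3 + 3 = 9

9


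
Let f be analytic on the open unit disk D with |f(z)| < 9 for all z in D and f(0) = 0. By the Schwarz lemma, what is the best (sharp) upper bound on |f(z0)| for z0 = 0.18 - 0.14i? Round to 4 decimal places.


Step 1: g = f/9 maps D -> D with g(0) = 0, so by the Schwarz lemma |g(z)| <= |z|, i.e. |f(z)| <= 9|z|; this is sharp (f(z) = 9z).
Step 2: |z0|^2 = 0.18^2 + (-0.14)^2 = 0.052
Step 3: |z0| = sqrt(0.052) = 0.228035
Step 4: Best bound = 9 * |z0| = 9 * 0.228035 = 2.0523

2.0523


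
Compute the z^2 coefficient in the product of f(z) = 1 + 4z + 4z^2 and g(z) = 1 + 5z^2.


Step 1: z^2 term in f*g comes from: (1)*(5z^2) + (4z)*(0) + (4z^2)*(1)
Step 2: = 5 + 0 + 4
Step 3: = 9

9


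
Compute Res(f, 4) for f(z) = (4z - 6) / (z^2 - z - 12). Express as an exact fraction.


Step 1: Q(z) = z^2 - z - 12 = (z - 4)(z + 3)
Step 2: Q'(z) = 2z - 1
Step 3: Q'(4) = 7, P(4) = 10
Step 4: Res = P(4)/Q'(4) = 10/7 = 10/7

10/7


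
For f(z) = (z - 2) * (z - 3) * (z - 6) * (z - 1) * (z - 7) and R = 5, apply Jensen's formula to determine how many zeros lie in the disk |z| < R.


Jensen's formula: (1/2pi)*integral log|f(Re^it)|dt = log|f(0)| + sum_{|a_k|<R} log(R/|a_k|)
Step 1: f(0) = (-2) * (-3) * (-6) * (-1) * (-7) = -252
Step 2: log|f(0)| = log|2| + log|3| + log|6| + log|1| + log|7| = 5.5294
Step 3: Zeros inside |z| < 5: 2, 3, 1
Step 4: Jensen sum = log(5/2) + log(5/3) + log(5/1) = 3.0366
Step 5: n(R) = number of terms in the Jensen sum = count of zeros inside |z| < 5 = 3

3


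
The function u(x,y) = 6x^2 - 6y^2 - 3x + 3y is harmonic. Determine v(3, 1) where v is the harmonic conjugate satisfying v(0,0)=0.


Step 1: v_x = -u_y = 12y - 3
Step 2: v_y = u_x = 12x - 3
Step 3: v = 12xy - 3x - 3y + C
Step 4: v(0,0) = 0 => C = 0
Step 5: v(3, 1) = 24

24


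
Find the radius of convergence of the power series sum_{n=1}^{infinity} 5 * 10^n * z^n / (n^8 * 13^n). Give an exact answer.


Step 1: General term a_n = 5 * 10^n / (n^8 * 13^n)
Step 2: By the root test, |a_n|^(1/n) = 5^(1/n) * 10 / (n^(8/n) * 13) -> 10/13 as n -> infinity (since 5^(1/n) -> 1 and n^(8/n) -> 1)
Step 3: R = 1/lim|a_n|^(1/n) = 13/10

13/10


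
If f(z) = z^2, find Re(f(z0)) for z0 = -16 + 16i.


Step 1: z0 = -16 + 16i
Step 2: z0^2 = (-16)^2 - 16^2 - 512i
Step 3: real part = 256 - 256 = 0

0


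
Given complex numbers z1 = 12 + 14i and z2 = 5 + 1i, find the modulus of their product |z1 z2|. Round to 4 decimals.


Step 1: |z1| = sqrt(12^2 + 14^2) = sqrt(340)
Step 2: |z2| = sqrt(5^2 + 1^2) = sqrt(26)
Step 3: |z1*z2| = |z1|*|z2| = sqrt(340) * sqrt(26) = sqrt(340 * 26) = sqrt(8840)
Step 4: = 94.0213

94.0213


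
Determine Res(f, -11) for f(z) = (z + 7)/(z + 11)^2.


Step 1: Pole of order 2 at z = -11
Step 2: Res = lim d/dz [(z + 11)^2 * f(z)] as z -> -11
Step 3: (z + 11)^2 * f(z) = z + 7
Step 4: d/dz[z + 7] = 1

1


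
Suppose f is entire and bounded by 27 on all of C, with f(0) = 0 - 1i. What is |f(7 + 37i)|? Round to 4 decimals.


Step 1: By Liouville's theorem, a bounded entire function is constant.
Step 2: f(z) = f(0) = 0 - 1i for all z.
Step 3: |f(w)| = |0 - 1i| = sqrt(0 + 1)
Step 4: = 1.0

1.0


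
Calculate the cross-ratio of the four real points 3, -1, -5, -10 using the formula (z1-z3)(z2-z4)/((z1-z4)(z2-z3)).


Step 1: (z1-z3)(z2-z4) = 8 * 9 = 72
Step 2: (z1-z4)(z2-z3) = 13 * 4 = 52
Step 3: Cross-ratio = 72/52 = 18/13

18/13


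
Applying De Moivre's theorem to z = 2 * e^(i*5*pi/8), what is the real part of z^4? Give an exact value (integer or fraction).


Step 1: By De Moivre's theorem, z^4 = 2^4 * e^(i*4*5*pi/8) = 16 * (cos(5*pi/2) + i*sin(5*pi/2))
Step 2: |z|^4 = 2^4 = 16
Step 3: Reduce the angle mod 2*pi: 5*pi/2 - 2*pi = pi/2
Step 4: cos(pi/2) = 0
Step 5: Re(z^4) = 16 * 0 = 0

0


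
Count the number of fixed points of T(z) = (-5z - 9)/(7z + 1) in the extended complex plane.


Step 1: Fixed points satisfy T(z) = z
Step 2: 7z^2 + 6z + 9 = 0
Step 3: Discriminant = 6^2 - 4*7*9 = -216
Step 4: Number of fixed points = 2

2


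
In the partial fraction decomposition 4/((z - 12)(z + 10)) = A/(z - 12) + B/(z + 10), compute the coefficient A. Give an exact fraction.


Step 1: Multiply both sides by (z - 12) and set z = 12
Step 2: A = 4 / (12 + 10)
Step 3: A = 4 / 22
Step 4: A = 2/11

2/11


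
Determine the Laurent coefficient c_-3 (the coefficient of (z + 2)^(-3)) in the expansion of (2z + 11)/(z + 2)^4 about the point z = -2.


Step 1: Write the numerator in powers of (z + 2): 2z + 11 = 2(z + 2) + (2*(-2) + 11) = 2(z + 2) + 7
Step 2: Divide by (z + 2)^4: f(z) = 7(z + 2)^(-4) + 2(z + 2)^(-3)
Step 3: This finite sum is the Laurent series of f about z = -2.
Step 4: Coefficient of (z + 2)^(-3) = coefficient of (z + 2) in the re-centred numerator = 2

2


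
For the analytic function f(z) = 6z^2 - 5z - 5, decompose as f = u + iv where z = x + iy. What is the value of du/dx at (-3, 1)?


Step 1: f(z) = 6(x+iy)^2 - 5(x+iy) - 5
Step 2: u = 6(x^2 - y^2) - 5x - 5
Step 3: u_x = 12x - 5
Step 4: At (-3, 1): u_x = -36 - 5 = -41

-41


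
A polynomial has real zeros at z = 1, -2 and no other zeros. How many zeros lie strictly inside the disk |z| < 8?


Step 1: Check each root:
  z = 1: |1| = 1 < 8
  z = -2: |-2| = 2 < 8
Step 2: Count = 2

2


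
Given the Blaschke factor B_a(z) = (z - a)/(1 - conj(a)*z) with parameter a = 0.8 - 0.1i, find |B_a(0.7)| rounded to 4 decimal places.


Step 1: Numerator z0 - a = 0.7 - (0.8 - 0.1i) = -0.1 + 0.1i
Step 2: Denominator 1 - conj(a)*z0 = 1 - (0.8 + 0.1i)*0.7 = 0.44 - 0.07i
Step 3: |z0 - a|^2 = (-0.1)^2 + 0.1^2 = 0.02; |1 - conj(a)*z0|^2 = 0.44^2 + (-0.07)^2 = 0.1985
Step 4: |B_a(0.7)| = sqrt(0.02 / 0.1985) = sqrt(0.100756)
Step 5: = 0.3174

0.3174


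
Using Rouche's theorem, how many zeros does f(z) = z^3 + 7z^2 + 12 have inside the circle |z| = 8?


Step 1: On |z| = 8 the three terms have sizes |z^3| = 8^3 = 512, |7z^2| = 7*8^2 = 448, |12| = 12
Step 2: The dominant term is g(z) = z^3; let h(z) = 7z^2 + 12 so f = g + h
Step 3: On |z| = 8: |g| = 512 and |h| <= 448 + 12 = 460
Step 4: Since 512 > 460, |h| < |g| on |z| = 8, so by Rouche f has the same number of zeros as g inside |z| < 8
Step 5: g(z) = z^3 has 3 zeros (all at the origin) inside |z| < 8. Answer = 3

3


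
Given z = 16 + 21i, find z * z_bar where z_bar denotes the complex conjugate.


Step 1: conj(z) = 16 - 21i
Step 2: z * conj(z) = 16^2 + 21^2
Step 3: = 256 + 441 = 697

697


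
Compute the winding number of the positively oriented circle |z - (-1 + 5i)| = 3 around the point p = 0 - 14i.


Step 1: Center c = (-1, 5), radius = 3
Step 2: |p - c|^2 = 1^2 + (-19)^2 = 362
Step 3: r^2 = 9
Step 4: |p-c| > r so winding number = 0

0


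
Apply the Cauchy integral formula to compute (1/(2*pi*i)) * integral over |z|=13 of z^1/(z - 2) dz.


Step 1: f(z) = z^1, a = 2 is inside |z| = 13
Step 2: By Cauchy integral formula: (1/(2pi*i)) * integral = f(a)
Step 3: f(2) = 2^1 = 2

2


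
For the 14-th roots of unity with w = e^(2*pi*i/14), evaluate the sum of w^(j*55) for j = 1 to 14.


Step 1: The sum sum_{j=1}^{n} w^(k*j) equals n if n | k, else 0.
Step 2: Here n = 14, k = 55
Step 3: Does n divide k? 14 | 55 -> False
Step 4: Sum = 0

0


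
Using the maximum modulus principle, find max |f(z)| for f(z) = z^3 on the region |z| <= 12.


Step 1: On |z| = 12, |f(z)| = |z|^3 = 12^3
Step 2: By maximum modulus principle, maximum is on boundary.
Step 3: Maximum = 1728 = 1728

1728


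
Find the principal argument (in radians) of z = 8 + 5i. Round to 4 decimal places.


Step 1: z = 8 + 5i
Step 2: arg(z) = atan2(5, 8)
Step 3: arg(z) = 0.5586

0.5586


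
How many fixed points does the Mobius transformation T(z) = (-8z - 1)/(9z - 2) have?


Step 1: Fixed points satisfy T(z) = z
Step 2: 9z^2 + 6z + 1 = 0
Step 3: Discriminant = 6^2 - 4*9*1 = 0
Step 4: Number of fixed points = 1

1


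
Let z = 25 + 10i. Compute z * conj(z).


Step 1: conj(z) = 25 - 10i
Step 2: z * conj(z) = 25^2 + 10^2
Step 3: = 625 + 100 = 725

725


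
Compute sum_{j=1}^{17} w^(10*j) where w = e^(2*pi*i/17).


Step 1: The sum sum_{j=1}^{n} w^(k*j) equals n if n | k, else 0.
Step 2: Here n = 17, k = 10
Step 3: Does n divide k? 17 | 10 -> False
Step 4: Sum = 0

0


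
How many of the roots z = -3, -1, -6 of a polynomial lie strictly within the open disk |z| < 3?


Step 1: Check each root:
  z = -3: |-3| = 3 >= 3
  z = -1: |-1| = 1 < 3
  z = -6: |-6| = 6 >= 3
Step 2: Count = 1

1


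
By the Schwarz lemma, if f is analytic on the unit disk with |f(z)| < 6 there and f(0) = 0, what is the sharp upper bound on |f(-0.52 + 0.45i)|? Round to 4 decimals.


Step 1: g = f/6 maps D -> D with g(0) = 0, so by the Schwarz lemma |g(z)| <= |z|, i.e. |f(z)| <= 6|z|; this is sharp (f(z) = 6z).
Step 2: |z0|^2 = (-0.52)^2 + 0.45^2 = 0.4729
Step 3: |z0| = sqrt(0.4729) = 0.687677
Step 4: Best bound = 6 * |z0| = 6 * 0.687677 = 4.1261

4.1261


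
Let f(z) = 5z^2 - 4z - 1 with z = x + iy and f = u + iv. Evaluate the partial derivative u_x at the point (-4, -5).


Step 1: f(z) = 5(x+iy)^2 - 4(x+iy) - 1
Step 2: u = 5(x^2 - y^2) - 4x - 1
Step 3: u_x = 10x - 4
Step 4: At (-4, -5): u_x = -40 - 4 = -44

-44


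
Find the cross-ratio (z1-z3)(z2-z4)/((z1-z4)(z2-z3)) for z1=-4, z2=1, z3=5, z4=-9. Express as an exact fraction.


Step 1: (z1-z3)(z2-z4) = (-9) * 10 = -90
Step 2: (z1-z4)(z2-z3) = 5 * (-4) = -20
Step 3: Cross-ratio = 90/20 = 9/2

9/2


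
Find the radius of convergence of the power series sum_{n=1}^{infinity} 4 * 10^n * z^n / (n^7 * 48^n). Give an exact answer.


Step 1: General term a_n = 4 * 10^n / (n^7 * 48^n)
Step 2: By the root test, |a_n|^(1/n) = 4^(1/n) * 10 / (n^(7/n) * 48) -> 10/48 as n -> infinity (since 4^(1/n) -> 1 and n^(7/n) -> 1)
Step 3: R = 1/lim|a_n|^(1/n) = 48/10 = 24/5

24/5


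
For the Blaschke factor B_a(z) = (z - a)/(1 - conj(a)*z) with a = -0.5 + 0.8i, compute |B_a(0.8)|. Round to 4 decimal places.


Step 1: Numerator z0 - a = 0.8 - (-0.5 + 0.8i) = 1.3 - 0.8i
Step 2: Denominator 1 - conj(a)*z0 = 1 - (-0.5 - 0.8i)*0.8 = 1.4 + 0.64i
Step 3: |z0 - a|^2 = 1.3^2 + (-0.8)^2 = 2.33; |1 - conj(a)*z0|^2 = 1.4^2 + 0.64^2 = 2.3696
Step 4: |B_a(0.8)| = sqrt(2.33 / 2.3696) = sqrt(0.983288)
Step 5: = 0.9916

0.9916


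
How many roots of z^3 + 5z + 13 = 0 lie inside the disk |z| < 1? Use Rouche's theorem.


Step 1: On |z| = 1 the three terms have sizes |z^3| = 1^3 = 1, |5z| = 5*1 = 5, |13| = 13
Step 2: The dominant term is g(z) = 13; let h(z) = z^3 + 5z so f = g + h
Step 3: On |z| = 1: |g| = 13 and |h| <= 1 + 5 = 6
Step 4: Since 13 > 6, |h| < |g| on |z| = 1, so by Rouche f has the same number of zeros as g inside |z| < 1
Step 5: g(z) = 13 is a nonzero constant with no zeros inside |z| < 1. Answer = 0

0


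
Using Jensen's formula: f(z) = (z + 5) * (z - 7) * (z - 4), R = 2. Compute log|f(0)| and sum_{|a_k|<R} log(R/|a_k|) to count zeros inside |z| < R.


Jensen's formula: (1/2pi)*integral log|f(Re^it)|dt = log|f(0)| + sum_{|a_k|<R} log(R/|a_k|)
Step 1: f(0) = 5 * (-7) * (-4) = 140
Step 2: log|f(0)| = log|-5| + log|7| + log|4| = 4.9416
Step 3: Zeros inside |z| < 2: none
Step 4: Jensen sum = (empty sum) = 0
Step 5: n(R) = number of terms in the Jensen sum = count of zeros inside |z| < 2 = 0

0


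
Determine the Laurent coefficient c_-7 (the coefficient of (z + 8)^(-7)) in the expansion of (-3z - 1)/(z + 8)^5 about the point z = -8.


Step 1: Write the numerator in powers of (z + 8): -3z - 1 = -3(z + 8) + (-3*(-8) - 1) = -3(z + 8) + 23
Step 2: Divide by (z + 8)^5: f(z) = 23(z + 8)^(-5) - 3(z + 8)^(-4)
Step 3: This finite sum is the Laurent series of f about z = -8.
Step 4: Only the powers -5 and -4 appear, so the coefficient of (z + 8)^(-7) = 0

0


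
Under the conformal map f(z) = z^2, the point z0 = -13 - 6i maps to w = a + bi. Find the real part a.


Step 1: z0 = -13 - 6i
Step 2: z0^2 = (-13)^2 - (-6)^2 + 156i
Step 3: real part = 169 - 36 = 133

133


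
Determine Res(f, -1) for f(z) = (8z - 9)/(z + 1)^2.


Step 1: Pole of order 2 at z = -1
Step 2: Res = lim d/dz [(z + 1)^2 * f(z)] as z -> -1
Step 3: (z + 1)^2 * f(z) = 8z - 9
Step 4: d/dz[8z - 9] = 8

8


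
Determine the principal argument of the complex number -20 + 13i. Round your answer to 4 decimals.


Step 1: z = -20 + 13i
Step 2: arg(z) = atan2(13, -20)
Step 3: arg(z) = 2.5652

2.5652


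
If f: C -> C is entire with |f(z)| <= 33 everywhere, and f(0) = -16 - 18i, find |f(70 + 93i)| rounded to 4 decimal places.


Step 1: By Liouville's theorem, a bounded entire function is constant.
Step 2: f(z) = f(0) = -16 - 18i for all z.
Step 3: |f(w)| = |-16 - 18i| = sqrt(256 + 324)
Step 4: = 24.0832

24.0832


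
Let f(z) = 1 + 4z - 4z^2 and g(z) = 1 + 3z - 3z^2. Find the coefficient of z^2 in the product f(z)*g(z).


Step 1: z^2 term in f*g comes from: (1)*(-3z^2) + (4z)*(3z) + (-4z^2)*(1)
Step 2: = -3 + 12 - 4
Step 3: = 5

5


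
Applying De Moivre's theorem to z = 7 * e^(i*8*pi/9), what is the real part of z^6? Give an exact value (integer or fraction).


Step 1: By De Moivre's theorem, z^6 = 7^6 * e^(i*6*8*pi/9) = 117649 * (cos(16*pi/3) + i*sin(16*pi/3))
Step 2: |z|^6 = 7^6 = 117649
Step 3: Reduce the angle mod 2*pi: 16*pi/3 - 4*pi = 4*pi/3
Step 4: cos(4*pi/3) = -1/2
Step 5: Re(z^6) = 117649 * (-1/2) = -117649/2

-117649/2


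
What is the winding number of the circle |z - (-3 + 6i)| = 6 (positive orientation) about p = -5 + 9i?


Step 1: Center c = (-3, 6), radius = 6
Step 2: |p - c|^2 = (-2)^2 + 3^2 = 13
Step 3: r^2 = 36
Step 4: |p-c| < r so winding number = 1

1


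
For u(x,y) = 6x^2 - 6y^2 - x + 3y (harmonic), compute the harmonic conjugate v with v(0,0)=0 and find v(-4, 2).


Step 1: v_x = -u_y = 12y - 3
Step 2: v_y = u_x = 12x - 1
Step 3: v = 12xy - 3x - y + C
Step 4: v(0,0) = 0 => C = 0
Step 5: v(-4, 2) = -86

-86


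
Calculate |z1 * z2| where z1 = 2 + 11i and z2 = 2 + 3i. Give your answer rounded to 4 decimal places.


Step 1: |z1| = sqrt(2^2 + 11^2) = sqrt(125)
Step 2: |z2| = sqrt(2^2 + 3^2) = sqrt(13)
Step 3: |z1*z2| = |z1|*|z2| = sqrt(125) * sqrt(13) = sqrt(125 * 13) = sqrt(1625)
Step 4: = 40.3113

40.3113


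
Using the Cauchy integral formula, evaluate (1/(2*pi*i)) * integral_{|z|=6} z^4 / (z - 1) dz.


Step 1: f(z) = z^4, a = 1 is inside |z| = 6
Step 2: By Cauchy integral formula: (1/(2pi*i)) * integral = f(a)
Step 3: f(1) = 1^4 = 1

1


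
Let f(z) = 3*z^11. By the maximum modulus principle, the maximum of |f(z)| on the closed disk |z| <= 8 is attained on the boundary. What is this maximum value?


Step 1: On |z| = 8, |f(z)| = 3 * |z|^11 = 3 * 8^11
Step 2: By maximum modulus principle, maximum is on boundary.
Step 3: Maximum = 3 * 8589934592 = 25769803776

25769803776


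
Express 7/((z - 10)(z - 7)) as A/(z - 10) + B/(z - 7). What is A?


Step 1: Multiply both sides by (z - 10) and set z = 10
Step 2: A = 7 / (10 - 7)
Step 3: A = 7 / 3
Step 4: A = 7/3

7/3


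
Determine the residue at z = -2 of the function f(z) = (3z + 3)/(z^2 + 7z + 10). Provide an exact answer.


Step 1: Q(z) = z^2 + 7z + 10 = (z + 2)(z + 5)
Step 2: Q'(z) = 2z + 7
Step 3: Q'(-2) = 3, P(-2) = -3
Step 4: Res = P(-2)/Q'(-2) = -3/3 = -1

-1


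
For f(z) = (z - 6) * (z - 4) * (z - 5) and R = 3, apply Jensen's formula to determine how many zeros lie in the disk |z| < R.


Jensen's formula: (1/2pi)*integral log|f(Re^it)|dt = log|f(0)| + sum_{|a_k|<R} log(R/|a_k|)
Step 1: f(0) = (-6) * (-4) * (-5) = -120
Step 2: log|f(0)| = log|6| + log|4| + log|5| = 4.7875
Step 3: Zeros inside |z| < 3: none
Step 4: Jensen sum = (empty sum) = 0
Step 5: n(R) = number of terms in the Jensen sum = count of zeros inside |z| < 3 = 0

0


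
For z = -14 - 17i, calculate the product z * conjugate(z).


Step 1: conj(z) = -14 + 17i
Step 2: z * conj(z) = (-14)^2 + (-17)^2
Step 3: = 196 + 289 = 485

485


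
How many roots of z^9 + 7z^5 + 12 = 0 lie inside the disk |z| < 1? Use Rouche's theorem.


Step 1: On |z| = 1 the three terms have sizes |z^9| = 1^9 = 1, |7z^5| = 7*1^5 = 7, |12| = 12
Step 2: The dominant term is g(z) = 12; let h(z) = z^9 + 7z^5 so f = g + h
Step 3: On |z| = 1: |g| = 12 and |h| <= 1 + 7 = 8
Step 4: Since 12 > 8, |h| < |g| on |z| = 1, so by Rouche f has the same number of zeros as g inside |z| < 1
Step 5: g(z) = 12 is a nonzero constant with no zeros inside |z| < 1. Answer = 0

0


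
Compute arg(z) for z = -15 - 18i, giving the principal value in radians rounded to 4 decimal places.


Step 1: z = -15 - 18i
Step 2: arg(z) = atan2(-18, -15)
Step 3: arg(z) = -2.2655

-2.2655


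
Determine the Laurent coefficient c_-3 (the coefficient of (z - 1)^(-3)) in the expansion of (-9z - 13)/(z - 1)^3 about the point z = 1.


Step 1: Write the numerator in powers of (z - 1): -9z - 13 = -9(z - 1) + (-9*1 - 13) = -9(z - 1) - 22
Step 2: Divide by (z - 1)^3: f(z) = -22(z - 1)^(-3) - 9(z - 1)^(-2)
Step 3: This finite sum is the Laurent series of f about z = 1.
Step 4: Coefficient of (z - 1)^(-3) = -9*1 - 13 = -22

-22


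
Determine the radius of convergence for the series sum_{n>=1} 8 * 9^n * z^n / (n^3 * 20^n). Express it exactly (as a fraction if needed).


Step 1: General term a_n = 8 * 9^n / (n^3 * 20^n)
Step 2: By the root test, |a_n|^(1/n) = 8^(1/n) * 9 / (n^(3/n) * 20) -> 9/20 as n -> infinity (since 8^(1/n) -> 1 and n^(3/n) -> 1)
Step 3: R = 1/lim|a_n|^(1/n) = 20/9

20/9


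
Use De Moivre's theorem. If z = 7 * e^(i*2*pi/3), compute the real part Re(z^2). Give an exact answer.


Step 1: By De Moivre's theorem, z^2 = 7^2 * e^(i*2*2*pi/3) = 49 * (cos(4*pi/3) + i*sin(4*pi/3))
Step 2: |z|^2 = 7^2 = 49
Step 3: The angle 4*pi/3 already lies in [0, 2*pi)
Step 4: cos(4*pi/3) = -1/2
Step 5: Re(z^2) = 49 * (-1/2) = -49/2

-49/2


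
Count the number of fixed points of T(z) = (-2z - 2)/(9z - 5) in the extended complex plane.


Step 1: Fixed points satisfy T(z) = z
Step 2: 9z^2 - 3z + 2 = 0
Step 3: Discriminant = (-3)^2 - 4*9*2 = -63
Step 4: Number of fixed points = 2

2


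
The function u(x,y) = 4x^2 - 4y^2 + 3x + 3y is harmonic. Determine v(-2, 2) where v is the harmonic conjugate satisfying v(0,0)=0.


Step 1: v_x = -u_y = 8y - 3
Step 2: v_y = u_x = 8x + 3
Step 3: v = 8xy - 3x + 3y + C
Step 4: v(0,0) = 0 => C = 0
Step 5: v(-2, 2) = -20

-20


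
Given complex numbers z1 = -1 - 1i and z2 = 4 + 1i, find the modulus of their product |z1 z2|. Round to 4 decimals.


Step 1: |z1| = sqrt((-1)^2 + (-1)^2) = sqrt(2)
Step 2: |z2| = sqrt(4^2 + 1^2) = sqrt(17)
Step 3: |z1*z2| = |z1|*|z2| = sqrt(2) * sqrt(17) = sqrt(2 * 17) = sqrt(34)
Step 4: = 5.831

5.831


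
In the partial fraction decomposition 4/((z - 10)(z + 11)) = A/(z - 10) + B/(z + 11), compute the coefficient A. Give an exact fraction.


Step 1: Multiply both sides by (z - 10) and set z = 10
Step 2: A = 4 / (10 + 11)
Step 3: A = 4 / 21
Step 4: A = 4/21

4/21


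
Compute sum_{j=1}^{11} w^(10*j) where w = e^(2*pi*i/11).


Step 1: The sum sum_{j=1}^{n} w^(k*j) equals n if n | k, else 0.
Step 2: Here n = 11, k = 10
Step 3: Does n divide k? 11 | 10 -> False
Step 4: Sum = 0

0


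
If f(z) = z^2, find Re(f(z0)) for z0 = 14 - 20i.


Step 1: z0 = 14 - 20i
Step 2: z0^2 = 14^2 - (-20)^2 - 560i
Step 3: real part = 196 - 400 = -204

-204


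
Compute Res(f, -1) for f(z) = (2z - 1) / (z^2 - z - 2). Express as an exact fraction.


Step 1: Q(z) = z^2 - z - 2 = (z + 1)(z - 2)
Step 2: Q'(z) = 2z - 1
Step 3: Q'(-1) = -3, P(-1) = -3
Step 4: Res = P(-1)/Q'(-1) = -3/(-3) = 1

1


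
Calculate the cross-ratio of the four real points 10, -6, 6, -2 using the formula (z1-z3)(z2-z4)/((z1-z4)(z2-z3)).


Step 1: (z1-z3)(z2-z4) = 4 * (-4) = -16
Step 2: (z1-z4)(z2-z3) = 12 * (-12) = -144
Step 3: Cross-ratio = 16/144 = 1/9

1/9


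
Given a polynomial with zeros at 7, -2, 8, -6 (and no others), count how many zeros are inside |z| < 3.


Step 1: Check each root:
  z = 7: |7| = 7 >= 3
  z = -2: |-2| = 2 < 3
  z = 8: |8| = 8 >= 3
  z = -6: |-6| = 6 >= 3
Step 2: Count = 1

1


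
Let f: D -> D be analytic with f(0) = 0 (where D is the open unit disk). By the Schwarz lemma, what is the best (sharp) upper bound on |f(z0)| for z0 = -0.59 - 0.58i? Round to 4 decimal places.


Step 1: Schwarz lemma: if f: D -> D is analytic with f(0) = 0, then |f(z)| <= |z| for all z in D, and this is sharp (f(z) = z).
Step 2: |z0|^2 = (-0.59)^2 + (-0.58)^2 = 0.6845
Step 3: |z0| = sqrt(0.6845) = 0.827345
Step 4: Best bound = |z0| = 0.8273

0.8273
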